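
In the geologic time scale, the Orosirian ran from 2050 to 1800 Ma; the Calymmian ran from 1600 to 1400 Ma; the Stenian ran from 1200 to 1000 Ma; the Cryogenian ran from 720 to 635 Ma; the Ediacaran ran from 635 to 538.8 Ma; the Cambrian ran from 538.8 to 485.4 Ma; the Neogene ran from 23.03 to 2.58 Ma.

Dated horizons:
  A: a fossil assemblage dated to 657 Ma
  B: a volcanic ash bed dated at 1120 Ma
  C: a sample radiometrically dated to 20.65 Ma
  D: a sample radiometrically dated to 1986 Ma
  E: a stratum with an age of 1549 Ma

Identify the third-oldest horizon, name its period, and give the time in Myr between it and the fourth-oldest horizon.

Sorted oldest-first by Ma: D (1986), E (1549), B (1120), A (657), C (20.65).
The third oldest is B at 1120 Ma, which lies in 1200–1000 Ma: the Stenian.
The fourth oldest is A at 657 Ma; separation = |1120 − 657| = 463 Myr.

B, in the Stenian; 463 million years to A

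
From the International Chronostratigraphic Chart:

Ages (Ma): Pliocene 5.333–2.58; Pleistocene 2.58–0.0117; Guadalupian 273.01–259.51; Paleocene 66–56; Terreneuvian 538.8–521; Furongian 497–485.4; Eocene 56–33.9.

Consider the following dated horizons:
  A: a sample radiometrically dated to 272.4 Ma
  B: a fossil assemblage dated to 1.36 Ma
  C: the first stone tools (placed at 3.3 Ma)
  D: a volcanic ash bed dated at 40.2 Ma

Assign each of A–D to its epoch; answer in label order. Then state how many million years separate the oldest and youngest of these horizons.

A — Guadalupian; B — Pleistocene; C — Pliocene; D — Eocene; span 271.04 million years

A: 272.4 Ma lies in 273.01–259.51 Ma, so Guadalupian.
B: 1.36 Ma lies in 2.58–0.0117 Ma, so Pleistocene.
C: 3.3 Ma lies in 5.333–2.58 Ma, so Pliocene.
D: 40.2 Ma lies in 56–33.9 Ma, so Eocene.
Oldest = 272.4 Ma, youngest = 1.36 Ma → span 271.04 Myr.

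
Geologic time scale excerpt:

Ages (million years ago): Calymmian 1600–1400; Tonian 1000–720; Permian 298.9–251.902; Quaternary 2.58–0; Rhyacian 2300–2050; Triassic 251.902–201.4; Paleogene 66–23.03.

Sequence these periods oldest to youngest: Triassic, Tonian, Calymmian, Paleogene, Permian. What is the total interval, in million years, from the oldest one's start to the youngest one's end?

Calymmian, Tonian, Permian, Triassic, Paleogene; total span 1576.97 Myr

Start ages (Ma): Calymmian 1600, Tonian 1000, Permian 298.9, Triassic 251.902, Paleogene 66.
Ordered oldest to youngest: Calymmian, Tonian, Permian, Triassic, Paleogene.
Span = 1600 − 23.03 = 1576.97 Myr.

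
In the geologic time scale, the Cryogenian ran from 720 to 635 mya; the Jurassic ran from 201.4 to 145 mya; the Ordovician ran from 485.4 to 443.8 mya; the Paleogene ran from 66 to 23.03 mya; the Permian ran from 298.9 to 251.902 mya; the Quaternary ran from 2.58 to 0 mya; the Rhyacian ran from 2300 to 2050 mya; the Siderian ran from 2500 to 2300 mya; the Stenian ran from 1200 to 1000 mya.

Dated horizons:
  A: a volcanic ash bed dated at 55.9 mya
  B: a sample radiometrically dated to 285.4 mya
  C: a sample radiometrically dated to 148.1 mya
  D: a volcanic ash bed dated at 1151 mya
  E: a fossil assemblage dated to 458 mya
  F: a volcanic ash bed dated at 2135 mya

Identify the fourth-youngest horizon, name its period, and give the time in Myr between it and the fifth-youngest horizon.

E, in the Ordovician; 693 million years to D

Smaller Ma means younger, so youngest first: A 55.9 < C 148.1 < B 285.4 < E 458 < D 1151 < F 2135.
Counting 4 along gives E (458 Ma); the excerpt puts that inside the Ordovician, 485.4–443.8 Ma.
Next in line is D (1151 Ma), and 1151 − 458 = 693 Myr.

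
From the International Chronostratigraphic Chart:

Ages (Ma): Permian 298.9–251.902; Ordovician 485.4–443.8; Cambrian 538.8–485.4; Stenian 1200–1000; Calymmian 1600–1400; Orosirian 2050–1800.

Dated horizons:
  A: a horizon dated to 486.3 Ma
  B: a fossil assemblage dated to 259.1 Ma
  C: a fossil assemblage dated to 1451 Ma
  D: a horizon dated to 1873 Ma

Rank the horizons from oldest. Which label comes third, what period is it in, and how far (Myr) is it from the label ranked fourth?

A, in the Cambrian; 227.2 million years to B

Larger Ma means older, so oldest first: D 1873 > C 1451 > A 486.3 > B 259.1.
Counting 3 along gives A (486.3 Ma); the excerpt puts that inside the Cambrian, 538.8–485.4 Ma.
Next in line is B (259.1 Ma), and 486.3 − 259.1 = 227.2 Myr.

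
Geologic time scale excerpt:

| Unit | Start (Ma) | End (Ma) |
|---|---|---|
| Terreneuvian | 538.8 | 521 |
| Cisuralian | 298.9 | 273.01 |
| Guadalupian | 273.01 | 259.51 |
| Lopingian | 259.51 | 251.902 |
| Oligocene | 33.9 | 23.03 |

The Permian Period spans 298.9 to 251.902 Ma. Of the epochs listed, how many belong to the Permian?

3

Epochs inside 298.9–251.902 Ma: Cisuralian, Guadalupian, Lopingian — 3 in total.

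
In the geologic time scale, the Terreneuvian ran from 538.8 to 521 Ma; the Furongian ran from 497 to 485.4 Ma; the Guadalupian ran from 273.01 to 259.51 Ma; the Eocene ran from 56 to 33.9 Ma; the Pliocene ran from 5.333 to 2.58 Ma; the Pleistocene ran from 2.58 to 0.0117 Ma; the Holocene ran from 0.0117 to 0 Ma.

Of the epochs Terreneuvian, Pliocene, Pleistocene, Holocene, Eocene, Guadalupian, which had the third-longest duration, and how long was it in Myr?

Durations: Terreneuvian 17.8; Pliocene 2.753; Pleistocene 2.5683; Holocene 0.0117; Eocene 22.1; Guadalupian 13.5 Myr.
Sorted longest-first: Eocene (22.1), Terreneuvian (17.8), Guadalupian (13.5), Pliocene (2.753), Pleistocene (2.5683), Holocene (0.0117).
The third longest is Guadalupian at 13.5 Myr.

Guadalupian, 13.5 million years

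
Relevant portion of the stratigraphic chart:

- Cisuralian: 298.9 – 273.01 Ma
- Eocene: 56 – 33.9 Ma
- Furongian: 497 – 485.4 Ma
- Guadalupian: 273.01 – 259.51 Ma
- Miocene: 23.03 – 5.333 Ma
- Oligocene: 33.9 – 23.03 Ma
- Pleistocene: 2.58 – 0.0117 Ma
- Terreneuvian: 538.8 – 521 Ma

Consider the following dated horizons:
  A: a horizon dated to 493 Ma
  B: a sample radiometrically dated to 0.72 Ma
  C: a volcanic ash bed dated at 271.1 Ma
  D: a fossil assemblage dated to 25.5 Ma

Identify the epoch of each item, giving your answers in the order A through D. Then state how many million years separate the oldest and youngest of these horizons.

A — Furongian; B — Pleistocene; C — Guadalupian; D — Oligocene; span 492.28 million years

Match each age against the start–end ranges in the excerpt: A = 493 Ma → Furongian (497–485.4); B = 0.72 Ma → Pleistocene (2.58–0.0117); C = 271.1 Ma → Guadalupian (273.01–259.51); D = 25.5 Ma → Oligocene (33.9–23.03).
The largest age is 493 Ma and the smallest is 0.72 Ma; their difference is 492.28 Myr.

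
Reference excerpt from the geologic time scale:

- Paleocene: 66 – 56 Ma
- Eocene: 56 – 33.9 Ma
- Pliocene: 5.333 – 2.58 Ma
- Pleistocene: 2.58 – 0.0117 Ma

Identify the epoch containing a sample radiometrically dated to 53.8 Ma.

Eocene

53.8 Ma lies between 56 and 33.9 Ma, so it falls in the Eocene.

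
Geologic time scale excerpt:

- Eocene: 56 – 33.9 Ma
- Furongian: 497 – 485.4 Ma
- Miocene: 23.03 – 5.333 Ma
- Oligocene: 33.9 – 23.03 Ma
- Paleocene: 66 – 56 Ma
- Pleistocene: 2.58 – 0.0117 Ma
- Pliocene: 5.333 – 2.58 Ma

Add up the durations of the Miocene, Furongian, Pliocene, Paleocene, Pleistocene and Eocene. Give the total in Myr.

Each duration: Miocene = 17.697; Furongian = 11.6; Pliocene = 2.753; Paleocene = 10; Pleistocene = 2.5683; Eocene = 22.1.
Sum: 17.697 + 11.6 + 2.753 + 10 + 2.5683 + 22.1 = 66.7183 Myr.

66.7183 million years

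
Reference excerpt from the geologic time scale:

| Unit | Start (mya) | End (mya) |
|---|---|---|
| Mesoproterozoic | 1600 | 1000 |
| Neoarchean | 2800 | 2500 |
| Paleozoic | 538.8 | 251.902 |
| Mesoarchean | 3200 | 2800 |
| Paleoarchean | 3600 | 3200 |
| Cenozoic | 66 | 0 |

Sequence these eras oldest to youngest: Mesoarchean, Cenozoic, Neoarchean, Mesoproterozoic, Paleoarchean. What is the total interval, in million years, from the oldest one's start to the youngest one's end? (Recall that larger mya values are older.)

Paleoarchean, Mesoarchean, Neoarchean, Mesoproterozoic, Cenozoic; total span 3600 Myr

Start ages (Ma): Paleoarchean 3600, Mesoarchean 3200, Neoarchean 2800, Mesoproterozoic 1600, Cenozoic 66.
Ordered oldest to youngest: Paleoarchean, Mesoarchean, Neoarchean, Mesoproterozoic, Cenozoic.
Span = 3600 − 0 = 3600 Myr.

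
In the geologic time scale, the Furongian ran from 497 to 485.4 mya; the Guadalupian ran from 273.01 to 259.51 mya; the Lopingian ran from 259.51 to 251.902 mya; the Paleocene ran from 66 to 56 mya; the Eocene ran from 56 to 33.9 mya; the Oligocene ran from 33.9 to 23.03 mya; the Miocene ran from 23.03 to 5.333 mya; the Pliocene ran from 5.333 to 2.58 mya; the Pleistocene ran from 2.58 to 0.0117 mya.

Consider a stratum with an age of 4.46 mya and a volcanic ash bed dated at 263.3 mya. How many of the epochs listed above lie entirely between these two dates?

5

The older date is 263.3 Ma and the younger is 4.46 Ma.
Epochs with start < 263.3 and end > 4.46 Ma: Lopingian (259.51–251.902), Paleocene (66–56), Eocene (56–33.9), Oligocene (33.9–23.03), Miocene (23.03–5.333).
That is 5 complete epochs.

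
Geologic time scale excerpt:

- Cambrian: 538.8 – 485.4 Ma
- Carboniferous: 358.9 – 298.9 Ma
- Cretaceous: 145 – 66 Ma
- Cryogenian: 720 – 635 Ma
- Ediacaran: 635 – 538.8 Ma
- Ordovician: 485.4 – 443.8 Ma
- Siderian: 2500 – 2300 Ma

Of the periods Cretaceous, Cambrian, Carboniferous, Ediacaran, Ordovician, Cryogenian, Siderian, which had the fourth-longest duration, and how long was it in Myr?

Cretaceous, 79 million years

Durations: Cretaceous 79; Cambrian 53.4; Carboniferous 60; Ediacaran 96.2; Ordovician 41.6; Cryogenian 85; Siderian 200 Myr.
Sorted longest-first: Siderian (200), Ediacaran (96.2), Cryogenian (85), Cretaceous (79), Carboniferous (60), Cambrian (53.4), Ordovician (41.6).
The fourth longest is Cretaceous at 79 Myr.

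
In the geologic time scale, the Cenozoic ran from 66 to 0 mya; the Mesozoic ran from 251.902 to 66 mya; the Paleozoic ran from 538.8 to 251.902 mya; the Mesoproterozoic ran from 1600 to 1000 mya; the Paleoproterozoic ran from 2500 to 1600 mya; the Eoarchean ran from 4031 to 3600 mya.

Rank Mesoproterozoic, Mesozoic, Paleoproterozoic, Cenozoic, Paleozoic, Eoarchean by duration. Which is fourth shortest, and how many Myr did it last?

Eoarchean, 431 million years

Durations: Mesoproterozoic 600; Mesozoic 185.902; Paleoproterozoic 900; Cenozoic 66; Paleozoic 286.898; Eoarchean 431 Myr.
Sorted shortest-first: Cenozoic (66), Mesozoic (185.902), Paleozoic (286.898), Eoarchean (431), Mesoproterozoic (600), Paleoproterozoic (900).
The fourth shortest is Eoarchean at 431 Myr.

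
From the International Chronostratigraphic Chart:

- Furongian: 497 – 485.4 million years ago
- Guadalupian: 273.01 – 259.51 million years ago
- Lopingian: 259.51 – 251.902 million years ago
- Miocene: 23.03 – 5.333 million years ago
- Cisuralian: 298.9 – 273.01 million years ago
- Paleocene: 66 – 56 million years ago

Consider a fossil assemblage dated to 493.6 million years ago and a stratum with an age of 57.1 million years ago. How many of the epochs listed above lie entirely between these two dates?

493.6 Ma sits inside the Furongian (497–485.4) and 57.1 Ma inside the Paleocene (66–56); neither of those is wholly between the two dates.
The listed epochs lying completely between them are Cisuralian, Guadalupian, Lopingian — 3 in all.

3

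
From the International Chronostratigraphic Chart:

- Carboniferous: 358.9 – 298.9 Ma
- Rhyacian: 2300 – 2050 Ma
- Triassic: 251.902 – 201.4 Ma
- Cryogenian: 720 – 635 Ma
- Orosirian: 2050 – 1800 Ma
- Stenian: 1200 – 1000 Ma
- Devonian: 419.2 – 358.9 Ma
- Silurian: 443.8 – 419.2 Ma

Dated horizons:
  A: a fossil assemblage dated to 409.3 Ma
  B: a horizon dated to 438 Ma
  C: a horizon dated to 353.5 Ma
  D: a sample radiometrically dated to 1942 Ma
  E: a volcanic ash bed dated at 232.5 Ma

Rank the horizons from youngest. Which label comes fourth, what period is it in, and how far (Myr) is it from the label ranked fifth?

B, in the Silurian; 1504 million years to D

Smaller Ma means younger, so youngest first: E 232.5 < C 353.5 < A 409.3 < B 438 < D 1942.
Counting 4 along gives B (438 Ma); the excerpt puts that inside the Silurian, 443.8–419.2 Ma.
Next in line is D (1942 Ma), and 1942 − 438 = 1504 Myr.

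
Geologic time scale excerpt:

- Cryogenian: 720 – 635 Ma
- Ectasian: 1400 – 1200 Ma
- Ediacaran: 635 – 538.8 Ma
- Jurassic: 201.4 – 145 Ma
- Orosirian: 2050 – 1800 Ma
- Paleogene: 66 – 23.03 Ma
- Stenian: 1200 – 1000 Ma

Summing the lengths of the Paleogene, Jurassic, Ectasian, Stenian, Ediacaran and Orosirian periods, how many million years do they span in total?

845.57 million years

Duration is start − end for each: (66 − 23.03) + (201.4 − 145) + (1400 − 1200) + (1200 − 1000) + (635 − 538.8) + (2050 − 1800).
That is 42.97 + 56.4 + 200 + 200 + 96.2 + 250, which totals 845.57 million years.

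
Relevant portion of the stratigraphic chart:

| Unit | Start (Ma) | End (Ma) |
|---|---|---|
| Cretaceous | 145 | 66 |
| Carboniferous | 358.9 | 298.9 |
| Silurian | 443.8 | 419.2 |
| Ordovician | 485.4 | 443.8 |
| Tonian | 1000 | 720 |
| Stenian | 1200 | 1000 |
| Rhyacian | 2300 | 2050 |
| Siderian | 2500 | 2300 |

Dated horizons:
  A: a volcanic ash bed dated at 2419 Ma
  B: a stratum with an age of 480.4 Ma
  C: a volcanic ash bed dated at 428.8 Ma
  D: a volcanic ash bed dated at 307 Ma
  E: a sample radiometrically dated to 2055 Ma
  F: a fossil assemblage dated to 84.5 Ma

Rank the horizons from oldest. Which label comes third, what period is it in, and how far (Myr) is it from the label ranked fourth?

Larger Ma means older, so oldest first: A 2419 > E 2055 > B 480.4 > C 428.8 > D 307 > F 84.5.
Counting 3 along gives B (480.4 Ma); the excerpt puts that inside the Ordovician, 485.4–443.8 Ma.
Next in line is C (428.8 Ma), and 480.4 − 428.8 = 51.6 Myr.

B, in the Ordovician; 51.6 million years to C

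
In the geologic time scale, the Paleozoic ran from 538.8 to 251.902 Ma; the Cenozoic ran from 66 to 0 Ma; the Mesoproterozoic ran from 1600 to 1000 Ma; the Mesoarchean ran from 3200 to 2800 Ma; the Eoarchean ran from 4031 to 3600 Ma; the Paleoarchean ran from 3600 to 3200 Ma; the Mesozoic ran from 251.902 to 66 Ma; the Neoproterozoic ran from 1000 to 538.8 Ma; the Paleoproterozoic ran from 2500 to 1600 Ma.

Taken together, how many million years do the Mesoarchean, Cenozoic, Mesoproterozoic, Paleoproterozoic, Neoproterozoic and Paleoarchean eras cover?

2827.2 million years

Each duration: Mesoarchean = 400; Cenozoic = 66; Mesoproterozoic = 600; Paleoproterozoic = 900; Neoproterozoic = 461.2; Paleoarchean = 400.
Sum: 400 + 66 + 600 + 900 + 461.2 + 400 = 2827.2 Myr.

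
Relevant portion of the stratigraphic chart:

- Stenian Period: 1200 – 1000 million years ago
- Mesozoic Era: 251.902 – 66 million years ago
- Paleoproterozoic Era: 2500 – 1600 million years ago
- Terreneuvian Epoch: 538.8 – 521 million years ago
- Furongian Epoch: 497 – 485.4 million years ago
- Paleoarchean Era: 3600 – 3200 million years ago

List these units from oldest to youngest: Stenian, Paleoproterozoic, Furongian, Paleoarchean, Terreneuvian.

The oldest of these is Paleoarchean (starts 3600 Ma) and the youngest is Furongian (ends 485.4 Ma).
In between, by decreasing start age: Paleoproterozoic (2500), Stenian (1200), Terreneuvian (538.8).

Paleoarchean → Paleoproterozoic → Stenian → Terreneuvian → Furongian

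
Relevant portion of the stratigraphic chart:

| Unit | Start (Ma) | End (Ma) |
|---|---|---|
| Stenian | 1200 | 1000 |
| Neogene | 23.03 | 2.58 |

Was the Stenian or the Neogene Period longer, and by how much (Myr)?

Stenian, by 179.55 million years

Stenian: 1200 − 1000 = 200 Myr.
Neogene: 23.03 − 2.58 = 20.45 Myr.
Difference: 200 − 20.45 = 179.55 Myr, so the Stenian was longer.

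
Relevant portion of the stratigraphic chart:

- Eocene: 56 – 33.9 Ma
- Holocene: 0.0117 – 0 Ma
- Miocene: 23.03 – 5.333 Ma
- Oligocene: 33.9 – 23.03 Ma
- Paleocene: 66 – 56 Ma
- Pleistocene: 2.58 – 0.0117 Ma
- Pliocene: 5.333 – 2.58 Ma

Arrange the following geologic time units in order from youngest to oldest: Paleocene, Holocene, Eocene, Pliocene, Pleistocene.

The oldest of these is Paleocene (starts 66 Ma) and the youngest is Holocene (ends 0 Ma).
In between, by decreasing start age: Eocene (56), Pliocene (5.333), Pleistocene (2.58).
Listing youngest first means reversing that sequence.

Holocene, Pleistocene, Pliocene, Eocene, Paleocene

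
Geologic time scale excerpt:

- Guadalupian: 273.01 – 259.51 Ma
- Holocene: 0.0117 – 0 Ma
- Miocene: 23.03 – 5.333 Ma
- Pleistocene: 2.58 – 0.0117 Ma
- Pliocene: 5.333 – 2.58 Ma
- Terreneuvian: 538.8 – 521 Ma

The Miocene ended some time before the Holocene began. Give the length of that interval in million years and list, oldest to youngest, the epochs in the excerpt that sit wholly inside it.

The Miocene closes at 5.333 Ma and the Holocene opens at 0.0117 Ma, so the interval is 5.333 − 0.0117 = 5.3213 Myr.
An epoch fits inside if it starts at or after 5.333 Ma and ends at or before 0.0117 Ma; oldest first that gives Pliocene, Pleistocene.

5.3213 million years; Pliocene, Pleistocene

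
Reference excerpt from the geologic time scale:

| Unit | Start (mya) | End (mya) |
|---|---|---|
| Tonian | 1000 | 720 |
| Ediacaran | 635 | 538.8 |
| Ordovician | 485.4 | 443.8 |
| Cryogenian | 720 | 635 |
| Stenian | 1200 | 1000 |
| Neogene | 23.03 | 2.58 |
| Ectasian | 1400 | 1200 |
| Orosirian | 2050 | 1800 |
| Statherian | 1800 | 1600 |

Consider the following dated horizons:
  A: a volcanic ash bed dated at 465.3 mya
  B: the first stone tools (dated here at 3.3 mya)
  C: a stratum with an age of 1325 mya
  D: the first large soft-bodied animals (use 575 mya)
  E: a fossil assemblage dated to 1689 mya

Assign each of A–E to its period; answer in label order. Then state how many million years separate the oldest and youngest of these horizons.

A — Ordovician; B — Neogene; C — Ectasian; D — Ediacaran; E — Statherian; span 1685.7 million years

A: 465.3 Ma lies in 485.4–443.8 Ma, so Ordovician.
B: 3.3 Ma lies in 23.03–2.58 Ma, so Neogene.
C: 1325 Ma lies in 1400–1200 Ma, so Ectasian.
D: 575 Ma lies in 635–538.8 Ma, so Ediacaran.
E: 1689 Ma lies in 1800–1600 Ma, so Statherian.
Oldest = 1689 Ma, youngest = 3.3 Ma → span 1685.7 Myr.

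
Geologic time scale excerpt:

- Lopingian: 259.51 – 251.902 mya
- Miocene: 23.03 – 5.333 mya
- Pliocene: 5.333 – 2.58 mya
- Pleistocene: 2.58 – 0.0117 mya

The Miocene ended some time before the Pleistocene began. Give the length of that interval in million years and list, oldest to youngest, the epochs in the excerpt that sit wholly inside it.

End of Miocene = 5.333 Ma; start of Pleistocene = 2.58 Ma.
Gap = 5.333 − 2.58 = 2.753 Myr.
Epochs wholly inside 5.333–2.58 Ma: Pliocene (5.333–2.58).

2.753 million years; Pliocene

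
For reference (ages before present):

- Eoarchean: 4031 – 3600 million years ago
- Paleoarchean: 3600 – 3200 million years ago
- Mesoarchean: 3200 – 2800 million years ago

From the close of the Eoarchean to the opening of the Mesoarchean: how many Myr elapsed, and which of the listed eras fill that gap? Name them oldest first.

End of Eoarchean = 3600 Ma; start of Mesoarchean = 3200 Ma.
Gap = 3600 − 3200 = 400 Myr.
Eras wholly inside 3600–3200 Ma: Paleoarchean (3600–3200).

400 million years; Paleoarchean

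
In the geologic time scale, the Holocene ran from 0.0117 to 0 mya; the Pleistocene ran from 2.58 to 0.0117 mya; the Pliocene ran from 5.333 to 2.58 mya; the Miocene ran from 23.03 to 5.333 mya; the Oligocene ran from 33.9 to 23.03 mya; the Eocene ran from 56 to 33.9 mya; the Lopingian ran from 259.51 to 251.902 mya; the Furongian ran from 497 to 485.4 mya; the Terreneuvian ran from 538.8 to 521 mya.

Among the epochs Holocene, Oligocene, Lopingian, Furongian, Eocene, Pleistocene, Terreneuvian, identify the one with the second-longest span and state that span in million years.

Terreneuvian, 17.8 million years

Start − end for each: Holocene 0.0117 − 0 = 0.0117; Oligocene 33.9 − 23.03 = 10.87; Lopingian 259.51 − 251.902 = 7.608; Furongian 497 − 485.4 = 11.6; Eocene 56 − 33.9 = 22.1; Pleistocene 2.58 − 0.0117 = 2.5683; Terreneuvian 538.8 − 521 = 17.8.
Ranking these from longest: Eocene > Terreneuvian > Furongian > Oligocene > Lopingian > Pleistocene > Holocene.
Position 2 in that ranking is Terreneuvian, which lasted 17.8 Myr.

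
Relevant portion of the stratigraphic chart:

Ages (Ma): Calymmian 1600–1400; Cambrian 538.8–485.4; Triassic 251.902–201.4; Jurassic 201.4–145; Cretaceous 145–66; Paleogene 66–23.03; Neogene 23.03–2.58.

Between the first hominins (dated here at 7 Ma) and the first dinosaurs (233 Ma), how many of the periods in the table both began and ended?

233 Ma sits inside the Triassic (251.902–201.4) and 7 Ma inside the Neogene (23.03–2.58); neither of those is wholly between the two dates.
The listed periods lying completely between them are Jurassic, Cretaceous, Paleogene — 3 in all.

3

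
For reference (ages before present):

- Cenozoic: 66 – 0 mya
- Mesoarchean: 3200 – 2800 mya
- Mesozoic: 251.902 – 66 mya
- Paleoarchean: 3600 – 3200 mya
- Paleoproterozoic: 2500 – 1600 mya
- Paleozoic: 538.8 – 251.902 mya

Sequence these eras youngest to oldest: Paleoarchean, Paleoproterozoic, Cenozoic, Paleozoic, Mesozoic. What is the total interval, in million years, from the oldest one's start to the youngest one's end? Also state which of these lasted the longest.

From the excerpt: Paleoarchean 3600–3200; Paleoproterozoic 2500–1600; Cenozoic 66–0; Paleozoic 538.8–251.902; Mesozoic 251.902–66 (Ma).
Larger Ma is earlier, so the oldest is Paleoarchean and the youngest is Cenozoic; youngest to oldest: Cenozoic, Mesozoic, Paleozoic, Paleoproterozoic, Paleoarchean.
Oldest start 3600 minus youngest end 0 gives 3600 Myr overall.
Individual lengths (start − end): Cenozoic 66; Mesozoic 185.902; Paleozoic 286.898; Paleoarchean 400; Paleoproterozoic 900. The largest is Paleoproterozoic at 900 Myr.

Cenozoic → Mesozoic → Paleozoic → Paleoproterozoic → Paleoarchean; total span 3600 Myr; longest is Paleoproterozoic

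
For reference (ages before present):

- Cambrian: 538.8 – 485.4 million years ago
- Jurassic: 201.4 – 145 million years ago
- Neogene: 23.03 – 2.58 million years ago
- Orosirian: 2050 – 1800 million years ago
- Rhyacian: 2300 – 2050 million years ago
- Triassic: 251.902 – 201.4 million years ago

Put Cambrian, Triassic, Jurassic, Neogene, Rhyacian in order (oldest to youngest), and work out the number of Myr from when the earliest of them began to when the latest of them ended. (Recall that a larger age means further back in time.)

Start ages (Ma): Rhyacian 2300, Cambrian 538.8, Triassic 251.902, Jurassic 201.4, Neogene 23.03.
Ordered oldest to youngest: Rhyacian, Cambrian, Triassic, Jurassic, Neogene.
Span = 2300 − 2.58 = 2297.42 Myr.

Rhyacian → Cambrian → Triassic → Jurassic → Neogene; total span 2297.42 Myr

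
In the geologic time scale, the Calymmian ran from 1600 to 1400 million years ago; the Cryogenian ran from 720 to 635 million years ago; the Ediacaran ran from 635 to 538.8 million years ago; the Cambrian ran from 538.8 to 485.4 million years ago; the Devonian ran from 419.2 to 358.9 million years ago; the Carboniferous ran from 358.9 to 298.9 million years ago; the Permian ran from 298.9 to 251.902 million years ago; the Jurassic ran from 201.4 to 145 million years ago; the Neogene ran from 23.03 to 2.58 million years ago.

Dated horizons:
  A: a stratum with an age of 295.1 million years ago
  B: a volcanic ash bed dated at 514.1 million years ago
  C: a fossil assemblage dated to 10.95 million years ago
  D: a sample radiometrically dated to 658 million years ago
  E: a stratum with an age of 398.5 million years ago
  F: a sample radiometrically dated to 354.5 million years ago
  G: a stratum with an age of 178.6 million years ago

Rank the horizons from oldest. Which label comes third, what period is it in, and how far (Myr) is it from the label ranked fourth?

Larger Ma means older, so oldest first: D 658 > B 514.1 > E 398.5 > F 354.5 > A 295.1 > G 178.6 > C 10.95.
Counting 3 along gives E (398.5 Ma); the excerpt puts that inside the Devonian, 419.2–358.9 Ma.
Next in line is F (354.5 Ma), and 398.5 − 354.5 = 44 Myr.

E, in the Devonian; 44 million years to F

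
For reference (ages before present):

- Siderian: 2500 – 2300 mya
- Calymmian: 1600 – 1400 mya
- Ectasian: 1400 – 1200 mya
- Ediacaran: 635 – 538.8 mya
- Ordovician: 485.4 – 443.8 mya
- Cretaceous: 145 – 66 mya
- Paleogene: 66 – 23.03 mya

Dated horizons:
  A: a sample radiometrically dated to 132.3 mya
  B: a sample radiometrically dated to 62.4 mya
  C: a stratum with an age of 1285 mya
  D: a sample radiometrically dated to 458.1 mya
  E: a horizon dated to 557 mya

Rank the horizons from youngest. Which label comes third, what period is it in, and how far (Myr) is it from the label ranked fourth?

D, in the Ordovician; 98.9 million years to E

Smaller Ma means younger, so youngest first: B 62.4 < A 132.3 < D 458.1 < E 557 < C 1285.
Counting 3 along gives D (458.1 Ma); the excerpt puts that inside the Ordovician, 485.4–443.8 Ma.
Next in line is E (557 Ma), and 557 − 458.1 = 98.9 Myr.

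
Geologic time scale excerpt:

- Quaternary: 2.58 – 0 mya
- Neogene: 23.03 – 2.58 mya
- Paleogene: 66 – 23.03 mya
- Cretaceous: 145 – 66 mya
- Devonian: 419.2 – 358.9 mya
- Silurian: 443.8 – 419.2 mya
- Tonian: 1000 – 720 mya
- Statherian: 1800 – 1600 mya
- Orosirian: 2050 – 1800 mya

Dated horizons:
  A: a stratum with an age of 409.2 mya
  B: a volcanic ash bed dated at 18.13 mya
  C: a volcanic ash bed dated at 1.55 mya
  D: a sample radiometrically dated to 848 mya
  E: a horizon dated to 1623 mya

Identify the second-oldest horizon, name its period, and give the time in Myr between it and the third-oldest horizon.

D, in the Tonian; 438.8 million years to A

Sorted oldest-first by Ma: E (1623), D (848), A (409.2), B (18.13), C (1.55).
The second oldest is D at 848 Ma, which lies in 1000–720 Ma: the Tonian.
The third oldest is A at 409.2 Ma; separation = |848 − 409.2| = 438.8 Myr.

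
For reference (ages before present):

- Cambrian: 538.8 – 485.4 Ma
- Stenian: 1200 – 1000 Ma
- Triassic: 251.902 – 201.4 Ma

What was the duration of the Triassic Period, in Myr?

251.902 − 201.4 = 50.502 million years.

50.502 million years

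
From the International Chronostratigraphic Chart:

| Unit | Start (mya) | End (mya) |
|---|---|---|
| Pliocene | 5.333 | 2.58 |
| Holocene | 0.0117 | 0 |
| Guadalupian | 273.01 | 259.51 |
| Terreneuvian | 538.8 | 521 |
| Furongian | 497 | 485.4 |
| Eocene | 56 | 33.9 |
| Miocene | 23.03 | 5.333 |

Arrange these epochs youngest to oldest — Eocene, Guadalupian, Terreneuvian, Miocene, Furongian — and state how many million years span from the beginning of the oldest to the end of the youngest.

Miocene, Eocene, Guadalupian, Furongian, Terreneuvian; total span 533.467 Myr

Start ages (Ma): Terreneuvian 538.8, Furongian 497, Guadalupian 273.01, Eocene 56, Miocene 23.03.
Ordered youngest to oldest: Miocene, Eocene, Guadalupian, Furongian, Terreneuvian.
Span = 538.8 − 5.333 = 533.467 Myr.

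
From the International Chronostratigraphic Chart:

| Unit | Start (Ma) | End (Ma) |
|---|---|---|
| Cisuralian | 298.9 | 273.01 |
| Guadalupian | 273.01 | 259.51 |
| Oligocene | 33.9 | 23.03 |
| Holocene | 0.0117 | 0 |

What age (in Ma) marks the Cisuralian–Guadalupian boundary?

The Cisuralian ends and the Guadalupian begins at 273.01 Ma.

273.01 Ma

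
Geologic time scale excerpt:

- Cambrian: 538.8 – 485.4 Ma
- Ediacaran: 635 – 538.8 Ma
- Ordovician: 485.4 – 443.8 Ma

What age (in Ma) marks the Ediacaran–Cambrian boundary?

538.8 Ma

The Ediacaran ends and the Cambrian begins at 538.8 Ma.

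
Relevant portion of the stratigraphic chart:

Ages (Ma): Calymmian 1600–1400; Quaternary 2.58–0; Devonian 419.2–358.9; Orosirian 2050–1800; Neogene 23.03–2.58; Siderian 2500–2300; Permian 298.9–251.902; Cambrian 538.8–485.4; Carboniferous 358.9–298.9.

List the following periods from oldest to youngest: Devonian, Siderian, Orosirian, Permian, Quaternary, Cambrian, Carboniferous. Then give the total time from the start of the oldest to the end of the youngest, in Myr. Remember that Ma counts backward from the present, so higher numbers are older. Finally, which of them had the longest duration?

Siderian → Orosirian → Cambrian → Devonian → Carboniferous → Permian → Quaternary; total span 2500 Myr; longest is Orosirian

Start ages (Ma): Siderian 2500, Orosirian 2050, Cambrian 538.8, Devonian 419.2, Carboniferous 358.9, Permian 298.9, Quaternary 2.58.
Ordered oldest to youngest: Siderian, Orosirian, Cambrian, Devonian, Carboniferous, Permian, Quaternary.
Span = 2500 − 0 = 2500 Myr.
Durations: Cambrian 53.4, Orosirian 250, Siderian 200, Carboniferous 60, Quaternary 2.58, Permian 46.998, Devonian 60.3 → longest is Orosirian (250 Myr).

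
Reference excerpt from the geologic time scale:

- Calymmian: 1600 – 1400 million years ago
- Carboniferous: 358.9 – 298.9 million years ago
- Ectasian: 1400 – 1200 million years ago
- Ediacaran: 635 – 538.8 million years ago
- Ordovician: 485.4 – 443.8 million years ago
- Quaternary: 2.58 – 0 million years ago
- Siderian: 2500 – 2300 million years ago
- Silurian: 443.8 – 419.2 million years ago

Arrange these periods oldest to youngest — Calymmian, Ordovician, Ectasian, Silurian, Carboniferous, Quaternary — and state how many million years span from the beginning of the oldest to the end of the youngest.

Calymmian → Ectasian → Ordovician → Silurian → Carboniferous → Quaternary; total span 1600 Myr

From the excerpt: Calymmian 1600–1400; Ordovician 485.4–443.8; Ectasian 1400–1200; Silurian 443.8–419.2; Carboniferous 358.9–298.9; Quaternary 2.58–0 (Ma).
Larger Ma is earlier, so the oldest is Calymmian and the youngest is Quaternary; oldest to youngest: Calymmian, Ectasian, Ordovician, Silurian, Carboniferous, Quaternary.
Oldest start 1600 minus youngest end 0 gives 1600 Myr overall.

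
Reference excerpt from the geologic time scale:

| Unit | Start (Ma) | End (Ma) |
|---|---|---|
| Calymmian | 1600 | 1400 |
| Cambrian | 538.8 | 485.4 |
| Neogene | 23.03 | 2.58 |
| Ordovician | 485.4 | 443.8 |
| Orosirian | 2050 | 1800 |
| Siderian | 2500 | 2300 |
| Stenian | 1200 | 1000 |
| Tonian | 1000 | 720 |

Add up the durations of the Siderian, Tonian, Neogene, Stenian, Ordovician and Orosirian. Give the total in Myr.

992.05 million years

Duration is start − end for each: (2500 − 2300) + (1000 − 720) + (23.03 − 2.58) + (1200 − 1000) + (485.4 − 443.8) + (2050 − 1800).
That is 200 + 280 + 20.45 + 200 + 41.6 + 250, which totals 992.05 million years.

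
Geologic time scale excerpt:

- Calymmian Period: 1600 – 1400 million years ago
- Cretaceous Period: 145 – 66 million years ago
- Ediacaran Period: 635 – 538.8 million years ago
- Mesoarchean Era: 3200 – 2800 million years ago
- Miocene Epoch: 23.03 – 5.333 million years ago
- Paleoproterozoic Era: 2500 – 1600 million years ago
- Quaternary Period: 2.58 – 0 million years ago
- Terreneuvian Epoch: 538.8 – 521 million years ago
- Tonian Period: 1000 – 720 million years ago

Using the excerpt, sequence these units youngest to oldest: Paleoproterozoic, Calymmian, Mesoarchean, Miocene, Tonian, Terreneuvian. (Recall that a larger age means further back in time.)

Miocene, Terreneuvian, Tonian, Calymmian, Paleoproterozoic, Mesoarchean

The oldest of these is Mesoarchean (starts 3200 Ma) and the youngest is Miocene (ends 5.333 Ma).
In between, by decreasing start age: Paleoproterozoic (2500), Calymmian (1600), Tonian (1000), Terreneuvian (538.8).
Listing youngest first means reversing that sequence.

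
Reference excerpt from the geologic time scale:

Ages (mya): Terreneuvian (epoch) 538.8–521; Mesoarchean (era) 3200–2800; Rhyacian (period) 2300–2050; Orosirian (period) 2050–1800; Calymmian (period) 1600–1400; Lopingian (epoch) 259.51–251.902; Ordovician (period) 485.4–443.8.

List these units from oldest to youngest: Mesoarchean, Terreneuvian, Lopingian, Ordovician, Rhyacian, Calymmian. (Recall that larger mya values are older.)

Mesoarchean → Rhyacian → Calymmian → Terreneuvian → Ordovician → Lopingian

The oldest of these is Mesoarchean (starts 3200 Ma) and the youngest is Lopingian (ends 251.902 Ma).
In between, by decreasing start age: Rhyacian (2300), Calymmian (1600), Terreneuvian (538.8), Ordovician (485.4).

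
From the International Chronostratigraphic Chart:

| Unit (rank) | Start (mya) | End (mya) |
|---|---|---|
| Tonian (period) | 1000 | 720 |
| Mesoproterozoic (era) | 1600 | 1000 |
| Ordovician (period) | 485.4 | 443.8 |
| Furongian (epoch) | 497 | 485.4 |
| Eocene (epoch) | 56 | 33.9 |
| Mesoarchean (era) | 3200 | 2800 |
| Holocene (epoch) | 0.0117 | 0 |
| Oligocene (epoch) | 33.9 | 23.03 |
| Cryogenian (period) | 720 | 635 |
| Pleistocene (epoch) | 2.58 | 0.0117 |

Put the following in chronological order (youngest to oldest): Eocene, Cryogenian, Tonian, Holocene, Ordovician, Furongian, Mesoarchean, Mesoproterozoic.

Holocene, Eocene, Ordovician, Furongian, Cryogenian, Tonian, Mesoproterozoic, Mesoarchean

The oldest of these is Mesoarchean (starts 3200 Ma) and the youngest is Holocene (ends 0 Ma).
In between, by decreasing start age: Mesoproterozoic (1600), Tonian (1000), Cryogenian (720), Furongian (497), Ordovician (485.4), Eocene (56).
Listing youngest first means reversing that sequence.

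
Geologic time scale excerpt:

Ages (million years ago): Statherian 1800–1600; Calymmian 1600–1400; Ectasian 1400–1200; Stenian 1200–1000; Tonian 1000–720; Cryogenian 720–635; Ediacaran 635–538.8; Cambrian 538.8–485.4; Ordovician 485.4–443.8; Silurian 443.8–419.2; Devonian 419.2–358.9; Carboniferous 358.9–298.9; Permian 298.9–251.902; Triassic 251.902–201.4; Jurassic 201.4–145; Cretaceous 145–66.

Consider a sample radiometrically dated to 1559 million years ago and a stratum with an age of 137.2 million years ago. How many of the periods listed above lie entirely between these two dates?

13

1559 Ma sits inside the Calymmian (1600–1400) and 137.2 Ma inside the Cretaceous (145–66); neither of those is wholly between the two dates.
The listed periods lying completely between them are Ectasian, Stenian, Tonian, Cryogenian, Ediacaran, Cambrian, Ordovician, Silurian, Devonian, Carboniferous, Permian, Triassic, Jurassic — 13 in all.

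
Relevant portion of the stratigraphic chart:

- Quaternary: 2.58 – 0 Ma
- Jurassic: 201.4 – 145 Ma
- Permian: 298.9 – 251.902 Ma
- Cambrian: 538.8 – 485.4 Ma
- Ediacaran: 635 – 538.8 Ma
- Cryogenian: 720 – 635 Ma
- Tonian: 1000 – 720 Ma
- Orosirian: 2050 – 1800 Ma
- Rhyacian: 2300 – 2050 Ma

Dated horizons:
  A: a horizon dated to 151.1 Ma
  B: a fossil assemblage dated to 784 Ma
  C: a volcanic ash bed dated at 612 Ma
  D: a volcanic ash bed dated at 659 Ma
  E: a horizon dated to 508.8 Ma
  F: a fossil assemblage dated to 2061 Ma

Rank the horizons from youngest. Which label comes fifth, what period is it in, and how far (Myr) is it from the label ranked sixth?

B, in the Tonian; 1277 million years to F

Smaller Ma means younger, so youngest first: A 151.1 < E 508.8 < C 612 < D 659 < B 784 < F 2061.
Counting 5 along gives B (784 Ma); the excerpt puts that inside the Tonian, 1000–720 Ma.
Next in line is F (2061 Ma), and 2061 − 784 = 1277 Myr.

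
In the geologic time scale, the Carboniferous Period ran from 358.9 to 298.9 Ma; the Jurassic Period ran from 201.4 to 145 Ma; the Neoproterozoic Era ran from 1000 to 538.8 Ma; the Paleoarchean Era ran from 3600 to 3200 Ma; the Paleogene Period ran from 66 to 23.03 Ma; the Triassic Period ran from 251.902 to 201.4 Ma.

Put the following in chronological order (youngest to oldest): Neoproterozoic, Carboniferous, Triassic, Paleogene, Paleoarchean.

Paleogene, then Triassic, then Carboniferous, then Neoproterozoic, then Paleoarchean

The oldest of these is Paleoarchean (starts 3600 Ma) and the youngest is Paleogene (ends 23.03 Ma).
In between, by decreasing start age: Neoproterozoic (1000), Carboniferous (358.9), Triassic (251.902).
Listing youngest first means reversing that sequence.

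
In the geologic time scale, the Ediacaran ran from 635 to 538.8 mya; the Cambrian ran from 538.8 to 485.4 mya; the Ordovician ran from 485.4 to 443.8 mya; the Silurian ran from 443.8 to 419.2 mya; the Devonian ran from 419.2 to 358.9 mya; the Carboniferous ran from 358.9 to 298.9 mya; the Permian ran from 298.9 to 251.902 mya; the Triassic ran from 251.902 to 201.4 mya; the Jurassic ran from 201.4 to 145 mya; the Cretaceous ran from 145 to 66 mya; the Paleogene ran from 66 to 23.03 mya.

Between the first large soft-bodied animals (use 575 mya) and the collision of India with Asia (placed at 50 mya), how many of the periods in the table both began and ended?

9

The older date is 575 Ma and the younger is 50 Ma.
Periods with start < 575 and end > 50 Ma: Cambrian (538.8–485.4), Ordovician (485.4–443.8), Silurian (443.8–419.2), Devonian (419.2–358.9), Carboniferous (358.9–298.9), Permian (298.9–251.902), Triassic (251.902–201.4), Jurassic (201.4–145), Cretaceous (145–66).
That is 9 complete periods.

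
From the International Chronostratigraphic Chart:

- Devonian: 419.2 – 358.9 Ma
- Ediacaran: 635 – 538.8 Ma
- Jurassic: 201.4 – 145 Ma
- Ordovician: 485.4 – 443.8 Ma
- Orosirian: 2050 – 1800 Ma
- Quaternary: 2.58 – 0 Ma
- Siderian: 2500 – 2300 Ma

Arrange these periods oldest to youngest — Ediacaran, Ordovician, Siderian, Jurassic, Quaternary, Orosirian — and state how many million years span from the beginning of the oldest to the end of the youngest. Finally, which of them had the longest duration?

From the excerpt: Ediacaran 635–538.8; Ordovician 485.4–443.8; Siderian 2500–2300; Jurassic 201.4–145; Quaternary 2.58–0; Orosirian 2050–1800 (Ma).
Larger Ma is earlier, so the oldest is Siderian and the youngest is Quaternary; oldest to youngest: Siderian, Orosirian, Ediacaran, Ordovician, Jurassic, Quaternary.
Oldest start 2500 minus youngest end 0 gives 2500 Myr overall.
Individual lengths (start − end): Siderian 200; Ordovician 41.6; Jurassic 56.4; Orosirian 250; Ediacaran 96.2; Quaternary 2.58. The largest is Orosirian at 250 Myr.

Siderian, Orosirian, Ediacaran, Ordovician, Jurassic, Quaternary; total span 2500 Myr; longest is Orosirian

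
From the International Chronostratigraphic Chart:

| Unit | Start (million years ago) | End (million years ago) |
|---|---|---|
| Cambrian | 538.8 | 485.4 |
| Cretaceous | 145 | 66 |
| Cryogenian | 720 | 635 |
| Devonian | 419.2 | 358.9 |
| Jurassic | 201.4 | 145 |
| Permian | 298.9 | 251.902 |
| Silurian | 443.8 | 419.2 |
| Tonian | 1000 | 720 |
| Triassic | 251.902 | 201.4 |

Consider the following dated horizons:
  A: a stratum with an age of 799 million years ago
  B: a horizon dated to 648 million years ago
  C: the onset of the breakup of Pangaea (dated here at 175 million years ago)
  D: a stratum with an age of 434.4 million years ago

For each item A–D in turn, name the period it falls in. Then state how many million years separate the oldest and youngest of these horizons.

A: 799 Ma lies in 1000–720 Ma, so Tonian.
B: 648 Ma lies in 720–635 Ma, so Cryogenian.
C: 175 Ma lies in 201.4–145 Ma, so Jurassic.
D: 434.4 Ma lies in 443.8–419.2 Ma, so Silurian.
Oldest = 799 Ma, youngest = 175 Ma → span 624 Myr.

A — Tonian; B — Cryogenian; C — Jurassic; D — Silurian; span 624 million years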